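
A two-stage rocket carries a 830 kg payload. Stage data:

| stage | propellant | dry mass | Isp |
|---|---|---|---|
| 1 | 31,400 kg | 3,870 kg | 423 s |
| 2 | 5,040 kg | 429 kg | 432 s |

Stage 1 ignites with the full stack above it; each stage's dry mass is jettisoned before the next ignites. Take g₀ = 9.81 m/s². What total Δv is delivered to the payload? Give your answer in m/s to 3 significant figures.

Ignition mass of stage 1 = 31,400+3,870 + 5,040+429 + 830 = 41,569 kg.
Stage 1: m₀ = 41,569 kg, m_f = 41,569 − 31,400 = 10,169 kg; Δv = 423×9.81×ln(4.088) = 4149.6×1.4080 ≈ 5843 m/s.
Stage 2: m₀ = 6,299 kg, m_f = 6,299 − 5,040 = 1,259 kg; Δv = 432×9.81×ln(5.003) = 4237.9×1.6101 ≈ 6823 m/s.
Total Δv = 5843 + 6823 = 12666 m/s.

Δv ≈ 12700 m/s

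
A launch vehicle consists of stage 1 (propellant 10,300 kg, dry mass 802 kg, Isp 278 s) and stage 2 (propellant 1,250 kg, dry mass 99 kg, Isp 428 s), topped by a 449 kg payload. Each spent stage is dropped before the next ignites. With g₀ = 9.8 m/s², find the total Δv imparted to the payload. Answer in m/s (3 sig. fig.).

Ignition mass of stage 1 = 10,300+802 + 1,250+99 + 449 = 12,900 kg.
Stage 1: m₀ = 12,900 kg, m_f = 12,900 − 10,300 = 2,600 kg; Δv = 278×9.8×ln(4.962) = 2724.4×1.6017 ≈ 4364 m/s.
Stage 2: m₀ = 1,798 kg, m_f = 1,798 − 1,250 = 548 kg; Δv = 428×9.8×ln(3.281) = 4194.4×1.1882 ≈ 4984 m/s.
Total Δv = 4364 + 4984 = 9348 m/s.

Δv ≈ 9350 m/s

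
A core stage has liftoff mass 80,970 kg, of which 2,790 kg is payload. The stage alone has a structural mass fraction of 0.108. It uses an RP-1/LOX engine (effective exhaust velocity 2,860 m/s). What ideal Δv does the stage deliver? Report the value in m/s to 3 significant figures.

Stage wet mass = m₀ − payload = 80,970 − 2,790 = 78,180 kg.
Stage dry mass = ε × stage wet mass = 0.108 × 78,180 = 8,443.44 kg.
Burnout mass m_f = stage dry + payload = 8,443.44 + 2,790 = 11,233.44 kg.
Rocket equation: Δv = v_e · ln(80,970/11,233.44) = 2860.0 × ln(7.208) = 2860.0 × 1.9752 ≈ 5649 m/s.

Δv ≈ 5650 m/s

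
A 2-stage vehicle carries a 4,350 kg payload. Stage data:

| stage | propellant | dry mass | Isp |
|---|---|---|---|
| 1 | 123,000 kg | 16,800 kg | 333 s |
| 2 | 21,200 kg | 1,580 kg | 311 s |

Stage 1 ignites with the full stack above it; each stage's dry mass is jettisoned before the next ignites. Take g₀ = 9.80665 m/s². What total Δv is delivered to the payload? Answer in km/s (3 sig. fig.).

Ignition mass of stage 1 = 123,000+16,800 + 21,200+1,580 + 4,350 = 166,930 kg.
Stage 1: m₀ = 166,930 kg, m_f = 166,930 − 123,000 = 43,930 kg; Δv = 333×9.80665×ln(3.8) = 3265.6×1.3350 ≈ 4360 m/s.
Stage 2: m₀ = 27,130 kg, m_f = 27,130 − 21,200 = 5,930 kg; Δv = 311×9.80665×ln(4.575) = 3049.9×1.5206 ≈ 4638 m/s.
Total Δv = 4360 + 4638 = 8998 m/s.

Δv ≈ 9.00 km/s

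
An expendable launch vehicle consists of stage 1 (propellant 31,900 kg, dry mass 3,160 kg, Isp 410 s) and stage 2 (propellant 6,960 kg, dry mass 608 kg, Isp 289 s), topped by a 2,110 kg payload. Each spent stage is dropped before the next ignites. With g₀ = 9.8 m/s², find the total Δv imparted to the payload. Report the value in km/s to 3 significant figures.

Δv ≈ 8.61 km/s

Ignition mass of stage 1 = 31,900+3,160 + 6,960+608 + 2,110 = 44,738 kg.
Stage 1: m₀ = 44,738 kg, m_f = 44,738 − 31,900 = 12,838 kg; Δv = 410×9.8×ln(3.485) = 4018.0×1.2484 ≈ 5016 m/s.
Stage 2: m₀ = 9,678 kg, m_f = 9,678 − 6,960 = 2,718 kg; Δv = 289×9.8×ln(3.561) = 2832.2×1.2700 ≈ 3597 m/s.
Total Δv = 5016 + 3597 = 8613 m/s.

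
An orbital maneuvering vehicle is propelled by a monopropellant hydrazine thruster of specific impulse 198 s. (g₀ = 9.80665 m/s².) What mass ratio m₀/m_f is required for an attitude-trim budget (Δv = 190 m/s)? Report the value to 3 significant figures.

v_e = Isp · g₀ = 198 × 9.80665 = 1941.7 m/s.
m₀/m_f = exp(Δv / v_e) = exp(190 / 1941.7) = exp(0.0979) = 1.1028.

mass ratio ≈ 1.10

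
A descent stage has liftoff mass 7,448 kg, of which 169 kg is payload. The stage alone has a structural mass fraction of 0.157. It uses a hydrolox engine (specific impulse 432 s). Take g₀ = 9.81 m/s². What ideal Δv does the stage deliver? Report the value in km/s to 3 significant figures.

Stage wet mass = m₀ − payload = 7,448 − 169 = 7,279 kg.
Stage dry mass = ε × stage wet mass = 0.157 × 7,279 = 1,142.8 kg.
Burnout mass m_f = stage dry + payload = 1,142.8 + 169 = 1,311.8 kg.
v_e = Isp · g₀ = 432 × 9.81 = 4237.9 m/s.
Rocket equation: Δv = v_e · ln(7,448/1,311.8) = 4237.9 × ln(5.678) = 4237.9 × 1.7365 ≈ 7359 m/s.

Δv ≈ 7.36 km/s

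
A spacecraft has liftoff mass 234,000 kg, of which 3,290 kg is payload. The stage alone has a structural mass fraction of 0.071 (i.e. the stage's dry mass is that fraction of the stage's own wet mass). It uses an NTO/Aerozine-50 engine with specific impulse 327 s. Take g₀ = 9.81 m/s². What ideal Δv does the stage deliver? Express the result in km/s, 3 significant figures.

Stage wet mass = m₀ − payload = 234,000 − 3,290 = 230,710 kg.
Stage dry mass = ε × stage wet mass = 0.071 × 230,710 = 16,380.4 kg.
Burnout mass m_f = stage dry + payload = 16,380.4 + 3,290 = 19,670.4 kg.
v_e = Isp · g₀ = 327 × 9.81 = 3207.9 m/s.
Δv = v_e · ln(234,000/19,670.4) = 3207.9 × ln(11.9) = 3207.9 × 2.4762 ≈ 7943 m/s.

Δv ≈ 7.94 km/s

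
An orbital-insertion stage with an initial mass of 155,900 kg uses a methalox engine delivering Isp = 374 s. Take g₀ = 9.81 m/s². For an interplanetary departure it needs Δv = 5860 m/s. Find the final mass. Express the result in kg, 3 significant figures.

v_e = Isp · g₀ = 374 × 9.81 = 3668.9 m/s.
From the ideal rocket equation, m₀/m_f = exp(Δv / v_e) = exp(5860 / 3668.9) = exp(1.5972) = 4.9391.
m_f = m₀ / 4.9391 = 155,900 / 4.9391 = 31,564.5 kg.

final mass ≈ 31600 kg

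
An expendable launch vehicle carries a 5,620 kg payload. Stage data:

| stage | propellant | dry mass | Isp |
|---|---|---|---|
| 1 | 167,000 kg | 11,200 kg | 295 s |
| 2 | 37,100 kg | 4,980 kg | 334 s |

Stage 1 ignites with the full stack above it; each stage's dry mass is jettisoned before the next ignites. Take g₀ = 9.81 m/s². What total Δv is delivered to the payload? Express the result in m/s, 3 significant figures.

Ignition mass of stage 1 = 167,000+11,200 + 37,100+4,980 + 5,620 = 225,900 kg.
Stage 1: m₀ = 225,900 kg, m_f = 225,900 − 167,000 = 58,900 kg; Δv = 295×9.81×ln(3.835) = 2894.0×1.3443 ≈ 3890 m/s.
Stage 2: m₀ = 47,700 kg, m_f = 47,700 − 37,100 = 10,600 kg; Δv = 334×9.81×ln(4.5) = 3276.5×1.5041 ≈ 4928 m/s.
Total Δv = 3890 + 4928 = 8818 m/s.

Δv ≈ 8820 m/s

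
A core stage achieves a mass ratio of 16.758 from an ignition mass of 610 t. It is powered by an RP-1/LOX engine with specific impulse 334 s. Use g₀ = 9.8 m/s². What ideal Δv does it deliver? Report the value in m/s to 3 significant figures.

Δv ≈ 9230 m/s

v_e = Isp · g₀ = 334 × 9.8 = 3273.2 m/s.
Δv = v_e · ln(16.758) = 3273.2 × 2.8189 ≈ 9226.7 m/s.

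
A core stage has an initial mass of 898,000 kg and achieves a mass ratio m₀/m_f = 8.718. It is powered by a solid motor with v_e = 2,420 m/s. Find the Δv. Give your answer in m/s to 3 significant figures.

Δv ≈ 5240 m/s

Δv = v_e · ln(8.718) = 2420.0 × 2.1654 ≈ 5240.2 m/s.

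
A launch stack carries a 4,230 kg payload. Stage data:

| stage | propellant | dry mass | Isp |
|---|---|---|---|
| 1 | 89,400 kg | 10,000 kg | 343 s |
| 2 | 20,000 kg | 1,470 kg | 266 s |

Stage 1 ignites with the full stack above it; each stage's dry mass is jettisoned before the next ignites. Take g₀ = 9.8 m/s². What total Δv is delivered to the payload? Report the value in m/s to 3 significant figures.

Δv ≈ 8140 m/s

Ignition mass of stage 1 = 89,400+10,000 + 20,000+1,470 + 4,230 = 125,100 kg.
Stage 1: m₀ = 125,100 kg, m_f = 125,100 − 89,400 = 35,700 kg; Δv = 343×9.8×ln(3.504) = 3361.4×1.2540 ≈ 4215 m/s.
Stage 2: m₀ = 25,700 kg, m_f = 25,700 − 20,000 = 5,700 kg; Δv = 266×9.8×ln(4.509) = 2606.8×1.5060 ≈ 3926 m/s.
Total Δv = 4215 + 3926 = 8141 m/s.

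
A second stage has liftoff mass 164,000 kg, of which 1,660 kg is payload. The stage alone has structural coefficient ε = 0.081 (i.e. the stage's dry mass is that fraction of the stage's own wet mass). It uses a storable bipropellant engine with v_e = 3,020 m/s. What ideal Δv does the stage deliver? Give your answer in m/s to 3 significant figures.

Δv ≈ 7260 m/s

Stage wet mass = m₀ − payload = 164,000 − 1,660 = 162,340 kg.
Stage dry mass = ε × stage wet mass = 0.081 × 162,340 = 13,149.5 kg.
Burnout mass m_f = stage dry + payload = 13,149.5 + 1,660 = 14,809.5 kg.
Rocket equation: Δv = v_e · ln(164,000/14,809.5) = 3020.0 × ln(11.07) = 3020.0 × 2.4046 ≈ 7262 m/s.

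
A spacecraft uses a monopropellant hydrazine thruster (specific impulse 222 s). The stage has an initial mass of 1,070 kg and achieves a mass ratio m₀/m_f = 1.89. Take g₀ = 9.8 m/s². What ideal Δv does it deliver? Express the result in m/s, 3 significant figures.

v_e = Isp · g₀ = 222 × 9.8 = 2175.6 m/s.
Δv = v_e · ln(1.89) = 2175.6 × 0.6366 ≈ 1384.9 m/s.

Δv ≈ 1380 m/s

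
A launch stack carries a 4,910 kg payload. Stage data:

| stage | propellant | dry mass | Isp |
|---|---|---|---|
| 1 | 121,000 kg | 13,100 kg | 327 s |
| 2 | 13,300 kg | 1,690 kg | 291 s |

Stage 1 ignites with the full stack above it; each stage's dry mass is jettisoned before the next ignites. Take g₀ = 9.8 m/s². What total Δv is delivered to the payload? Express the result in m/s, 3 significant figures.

Δv ≈ 8080 m/s

Ignition mass of stage 1 = 121,000+13,100 + 13,300+1,690 + 4,910 = 154,000 kg.
Stage 1: m₀ = 154,000 kg, m_f = 154,000 − 121,000 = 33,000 kg; Δv = 327×9.8×ln(4.667) = 3204.6×1.5404 ≈ 4937 m/s.
Stage 2: m₀ = 19,900 kg, m_f = 19,900 − 13,300 = 6,600 kg; Δv = 291×9.8×ln(3.015) = 2851.8×1.1037 ≈ 3147 m/s.
Total Δv = 4937 + 3147 = 8084 m/s.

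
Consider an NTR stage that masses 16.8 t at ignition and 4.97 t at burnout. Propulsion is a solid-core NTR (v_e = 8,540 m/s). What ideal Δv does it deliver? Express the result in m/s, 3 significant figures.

Using Δv = v_e ln(m₀/m_f): Δv = v_e · ln(m₀/m_f) = 8540.0 × ln(3.38) = 8540.0 × 1.2180 ≈ 10401.4 m/s.

Δv ≈ 10400 m/s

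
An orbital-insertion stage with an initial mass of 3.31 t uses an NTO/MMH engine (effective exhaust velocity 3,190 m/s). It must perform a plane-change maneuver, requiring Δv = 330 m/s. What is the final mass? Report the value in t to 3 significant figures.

Using Δv = v_e ln(m₀/m_f): m₀/m_f = exp(Δv / v_e) = exp(330 / 3190.0) = exp(0.1034) = 1.1090.
m_f = m₀ / 1.1090 = 3.31 / 1.1090 = 2.98467 t.

final mass ≈ 2.98 t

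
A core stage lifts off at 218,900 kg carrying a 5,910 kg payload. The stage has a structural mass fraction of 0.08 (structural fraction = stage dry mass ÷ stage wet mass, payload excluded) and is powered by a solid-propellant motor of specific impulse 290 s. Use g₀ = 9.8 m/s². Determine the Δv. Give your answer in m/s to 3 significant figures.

Stage wet mass = m₀ − payload = 218,900 − 5,910 = 212,990 kg.
Stage dry mass = ε × stage wet mass = 0.08 × 212,990 = 17,039.2 kg.
Burnout mass m_f = stage dry + payload = 17,039.2 + 5,910 = 22,949.2 kg.
v_e = Isp · g₀ = 290 × 9.8 = 2842.0 m/s.
Δv = v_e · ln(218,900/22,949.2) = 2842.0 × ln(9.538) = 2842.0 × 2.2553 ≈ 6410 m/s.

Δv ≈ 6410 m/s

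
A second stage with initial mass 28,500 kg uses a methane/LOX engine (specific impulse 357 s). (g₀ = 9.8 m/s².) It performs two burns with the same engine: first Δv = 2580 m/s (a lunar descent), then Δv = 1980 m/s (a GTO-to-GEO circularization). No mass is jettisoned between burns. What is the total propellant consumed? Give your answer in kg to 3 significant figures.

total propellant consumed ≈ 20800 kg

v_e = Isp · g₀ = 357 × 9.8 = 3498.6 m/s.
After the first burn: m = 28500 × exp(−2580/3498.6) = 28500 × 0.47834 = 13,632.7 kg.
After the second burn: m = 13,632.7 × exp(−1980/3498.6) = 13,632.7 × 0.56783 = 7,741.06 kg.
Total propellant = m₀ − m_final = 28500 − 7,741.06 = 20,758.94 kg.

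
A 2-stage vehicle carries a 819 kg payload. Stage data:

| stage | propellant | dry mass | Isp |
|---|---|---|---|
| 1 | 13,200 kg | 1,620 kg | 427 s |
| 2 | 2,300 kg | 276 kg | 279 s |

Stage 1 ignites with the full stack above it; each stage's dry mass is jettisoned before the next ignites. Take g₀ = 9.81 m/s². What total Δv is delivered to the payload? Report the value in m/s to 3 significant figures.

Ignition mass of stage 1 = 13,200+1,620 + 2,300+276 + 819 = 18,215 kg.
Stage 1: m₀ = 18,215 kg, m_f = 18,215 − 13,200 = 5,015 kg; Δv = 427×9.81×ln(3.632) = 4188.9×1.2898 ≈ 5403 m/s.
Stage 2: m₀ = 3,395 kg, m_f = 3,395 − 2,300 = 1,095 kg; Δv = 279×9.81×ln(3.1) = 2737.0×1.1315 ≈ 3097 m/s.
Total Δv = 5403 + 3097 = 8500 m/s.

Δv ≈ 8500 m/s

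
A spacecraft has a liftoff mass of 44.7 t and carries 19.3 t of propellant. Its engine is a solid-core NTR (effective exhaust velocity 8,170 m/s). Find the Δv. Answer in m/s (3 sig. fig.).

m_f = m₀ − m_prop = 44.7 − 19.3 = 25.4 t.
By the Tsiolkovsky rocket equation, Δv = v_e · ln(m₀/m_f) = 8170.0 × ln(1.76) = 8170.0 × 0.5652 ≈ 4617.9 m/s.

Δv ≈ 4620 m/s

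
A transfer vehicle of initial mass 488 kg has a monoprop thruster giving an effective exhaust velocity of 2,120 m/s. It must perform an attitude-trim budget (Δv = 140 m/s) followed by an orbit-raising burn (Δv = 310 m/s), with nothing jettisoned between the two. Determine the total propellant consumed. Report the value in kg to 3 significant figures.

After the first burn: m = 488 × exp(−140/2120.0) = 488 × 0.93610 = 456.817 kg.
After the second burn: m = 456.817 × exp(−310/2120.0) = 456.817 × 0.86396 = 394.672 kg.
Total propellant = m₀ − m_final = 488 − 394.672 = 93.328 kg.

total propellant consumed ≈ 93.3 kg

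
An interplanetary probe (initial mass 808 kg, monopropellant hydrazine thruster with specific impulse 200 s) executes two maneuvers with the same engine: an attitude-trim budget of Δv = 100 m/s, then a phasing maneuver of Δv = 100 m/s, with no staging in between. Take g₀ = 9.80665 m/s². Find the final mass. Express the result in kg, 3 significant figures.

v_e = Isp · g₀ = 200 × 9.80665 = 1961.3 m/s.
After the first burn: m = 808 × exp(−100/1961.3) = 808 × 0.95029 = 767.834 kg.
After the second burn: m = 767.834 × exp(−100/1961.3) = 767.834 × 0.95029 = 729.665 kg.

final mass ≈ 730 kg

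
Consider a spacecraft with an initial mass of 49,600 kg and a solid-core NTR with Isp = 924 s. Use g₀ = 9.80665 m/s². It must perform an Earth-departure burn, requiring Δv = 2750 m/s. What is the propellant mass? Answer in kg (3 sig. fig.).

propellant mass ≈ 13000 kg

v_e = Isp · g₀ = 924 × 9.80665 = 9061.3 m/s.
m₀/m_f = exp(Δv / v_e) = exp(2750 / 9061.3) = exp(0.3035) = 1.3546.
m_f = 49,600 / 1.3546 = 36,616 kg, so propellant = m₀ − m_f = 49,600 − 36,616 = 12,984 kg.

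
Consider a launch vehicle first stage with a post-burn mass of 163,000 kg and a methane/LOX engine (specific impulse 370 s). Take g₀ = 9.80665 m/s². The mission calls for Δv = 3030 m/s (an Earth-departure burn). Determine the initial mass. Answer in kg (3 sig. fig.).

initial mass ≈ 376000 kg

v_e = Isp · g₀ = 370 × 9.80665 = 3628.5 m/s.
m₀/m_f = exp(Δv / v_e) = exp(3030 / 3628.5) = exp(0.8351) = 2.3050.
m₀ = m_f × 2.3050 = 163,000 × 2.3050 = 375,715 kg.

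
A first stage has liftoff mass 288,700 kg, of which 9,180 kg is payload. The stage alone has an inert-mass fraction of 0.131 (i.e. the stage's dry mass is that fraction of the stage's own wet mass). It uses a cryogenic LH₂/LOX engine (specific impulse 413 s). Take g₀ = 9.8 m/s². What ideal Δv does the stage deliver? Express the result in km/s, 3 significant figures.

Stage wet mass = m₀ − payload = 288,700 − 9,180 = 279,520 kg.
Stage dry mass = ε × stage wet mass = 0.131 × 279,520 = 36,617.1 kg.
Burnout mass m_f = stage dry + payload = 36,617.1 + 9,180 = 45,797.1 kg.
v_e = Isp · g₀ = 413 × 9.8 = 4047.4 m/s.
Δv = v_e · ln(288,700/45,797.1) = 4047.4 × ln(6.304) = 4047.4 × 1.8412 ≈ 7452 m/s.

Δv ≈ 7.45 km/s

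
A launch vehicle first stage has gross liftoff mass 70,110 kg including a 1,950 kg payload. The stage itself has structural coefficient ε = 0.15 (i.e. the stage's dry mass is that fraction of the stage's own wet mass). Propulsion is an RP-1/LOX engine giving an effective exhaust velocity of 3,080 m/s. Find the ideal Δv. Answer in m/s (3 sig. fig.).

Stage wet mass = m₀ − payload = 70,110 − 1,950 = 68,160 kg.
Stage dry mass = ε × stage wet mass = 0.15 × 68,160 = 10,224 kg.
Burnout mass m_f = stage dry + payload = 10,224 + 1,950 = 12,174 kg.
By the Tsiolkovsky rocket equation, Δv = v_e · ln(70,110/12,174) = 3080.0 × ln(5.759) = 3080.0 × 1.7508 ≈ 5392 m/s.

Δv ≈ 5390 m/s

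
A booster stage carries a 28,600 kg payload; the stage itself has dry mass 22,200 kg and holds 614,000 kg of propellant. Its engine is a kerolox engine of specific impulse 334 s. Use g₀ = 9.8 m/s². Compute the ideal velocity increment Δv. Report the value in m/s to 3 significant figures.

Δv ≈ 8420 m/s

v_e = Isp · g₀ = 334 × 9.8 = 3273.2 m/s.
m₀ = payload + dry + propellant = 28,600 + 22,200 + 614,000 = 664,800 kg.
m_f = payload + dry = 28,600 + 22,200 = 50,800 kg.
Δv = v_e · ln(m₀/m_f) = 3273.2 × ln(13.09) = 3273.2 × 2.5716 ≈ 8417.3 m/s.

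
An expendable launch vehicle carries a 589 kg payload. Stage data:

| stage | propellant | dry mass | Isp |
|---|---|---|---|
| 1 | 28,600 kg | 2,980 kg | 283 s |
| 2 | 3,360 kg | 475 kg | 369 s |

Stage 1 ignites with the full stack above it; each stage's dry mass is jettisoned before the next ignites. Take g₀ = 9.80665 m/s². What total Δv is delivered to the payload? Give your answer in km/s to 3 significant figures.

Δv ≈ 9.55 km/s

Ignition mass of stage 1 = 28,600+2,980 + 3,360+475 + 589 = 36,004 kg.
Stage 1: m₀ = 36,004 kg, m_f = 36,004 − 28,600 = 7,404 kg; Δv = 283×9.80665×ln(4.863) = 2775.3×1.5816 ≈ 4389 m/s.
Stage 2: m₀ = 4,424 kg, m_f = 4,424 − 3,360 = 1,064 kg; Δv = 369×9.80665×ln(4.158) = 3618.7×1.4250 ≈ 5157 m/s.
Total Δv = 4389 + 5157 = 9546 m/s.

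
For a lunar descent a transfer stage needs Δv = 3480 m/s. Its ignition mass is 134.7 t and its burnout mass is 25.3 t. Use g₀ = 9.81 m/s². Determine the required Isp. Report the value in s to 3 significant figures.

Isp ≈ 212 s

ln(m₀/m_f) = ln(134700/25300) = ln(5.324) = 1.6722.
From the ideal rocket equation, v_e = Δv / ln(m₀/m_f) = 3480 / 1.6722 = 2081.0 m/s.
Isp = v_e / g₀ = 2081.0 / 9.81 = 212.1 s.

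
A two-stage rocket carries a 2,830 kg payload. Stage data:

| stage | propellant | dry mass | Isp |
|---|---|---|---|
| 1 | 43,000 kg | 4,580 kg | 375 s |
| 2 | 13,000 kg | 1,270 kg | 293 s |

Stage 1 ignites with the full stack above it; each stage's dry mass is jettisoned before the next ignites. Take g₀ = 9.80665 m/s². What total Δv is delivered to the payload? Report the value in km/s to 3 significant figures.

Δv ≈ 8.12 km/s

Ignition mass of stage 1 = 43,000+4,580 + 13,000+1,270 + 2,830 = 64,680 kg.
Stage 1: m₀ = 64,680 kg, m_f = 64,680 − 43,000 = 21,680 kg; Δv = 375×9.80665×ln(2.983) = 3677.5×1.0931 ≈ 4020 m/s.
Stage 2: m₀ = 17,100 kg, m_f = 17,100 − 13,000 = 4,100 kg; Δv = 293×9.80665×ln(4.171) = 2873.3×1.4281 ≈ 4103 m/s.
Total Δv = 4020 + 4103 = 8123 m/s.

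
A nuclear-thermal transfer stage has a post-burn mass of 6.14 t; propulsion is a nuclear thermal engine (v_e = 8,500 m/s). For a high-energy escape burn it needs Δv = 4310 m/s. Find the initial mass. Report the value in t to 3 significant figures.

initial mass ≈ 10.2 t

Using Δv = v_e ln(m₀/m_f): m₀/m_f = exp(Δv / v_e) = exp(4310 / 8500.0) = exp(0.5071) = 1.6604.
m₀ = m_f × 1.6604 = 6.14 × 1.6604 = 10.1949 t.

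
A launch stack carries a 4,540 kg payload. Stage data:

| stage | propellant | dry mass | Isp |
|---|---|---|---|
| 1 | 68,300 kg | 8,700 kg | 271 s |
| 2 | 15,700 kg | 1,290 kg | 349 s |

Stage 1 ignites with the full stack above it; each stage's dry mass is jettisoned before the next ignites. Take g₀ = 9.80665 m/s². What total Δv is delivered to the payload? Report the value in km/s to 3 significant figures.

Ignition mass of stage 1 = 68,300+8,700 + 15,700+1,290 + 4,540 = 98,530 kg.
Stage 1: m₀ = 98,530 kg, m_f = 98,530 − 68,300 = 30,230 kg; Δv = 271×9.80665×ln(3.259) = 2657.6×1.1815 ≈ 3140 m/s.
Stage 2: m₀ = 21,530 kg, m_f = 21,530 − 15,700 = 5,830 kg; Δv = 349×9.80665×ln(3.693) = 3422.5×1.3064 ≈ 4471 m/s.
Total Δv = 3140 + 4471 = 7611 m/s.

Δv ≈ 7.61 km/s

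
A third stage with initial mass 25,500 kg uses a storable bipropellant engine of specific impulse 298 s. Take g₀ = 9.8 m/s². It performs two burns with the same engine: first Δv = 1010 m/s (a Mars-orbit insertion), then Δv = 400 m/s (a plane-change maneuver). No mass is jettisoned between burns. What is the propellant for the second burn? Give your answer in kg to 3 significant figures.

v_e = Isp · g₀ = 298 × 9.8 = 2920.4 m/s.
After the first burn: m = 25500 × exp(−1010/2920.4) = 25500 × 0.70762 = 18,044.3 kg.
After the second burn: m = 18,044.3 × exp(−400/2920.4) = 18,044.3 × 0.87200 = 15,734.6 kg.
Second-burn propellant = 18,044.3 − 15,734.6 = 2,309.7 kg.

propellant for the second burn ≈ 2310 kg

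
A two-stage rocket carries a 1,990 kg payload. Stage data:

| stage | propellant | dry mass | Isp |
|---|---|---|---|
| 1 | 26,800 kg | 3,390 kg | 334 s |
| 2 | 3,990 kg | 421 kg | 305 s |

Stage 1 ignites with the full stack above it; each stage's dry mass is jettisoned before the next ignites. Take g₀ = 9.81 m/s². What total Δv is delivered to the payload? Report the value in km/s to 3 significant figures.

Δv ≈ 7.24 km/s

Ignition mass of stage 1 = 26,800+3,390 + 3,990+421 + 1,990 = 36,591 kg.
Stage 1: m₀ = 36,591 kg, m_f = 36,591 − 26,800 = 9,791 kg; Δv = 334×9.81×ln(3.737) = 3276.5×1.3183 ≈ 4320 m/s.
Stage 2: m₀ = 6,401 kg, m_f = 6,401 − 3,990 = 2,411 kg; Δv = 305×9.81×ln(2.655) = 2992.1×0.9764 ≈ 2921 m/s.
Total Δv = 4320 + 2921 = 7241 m/s.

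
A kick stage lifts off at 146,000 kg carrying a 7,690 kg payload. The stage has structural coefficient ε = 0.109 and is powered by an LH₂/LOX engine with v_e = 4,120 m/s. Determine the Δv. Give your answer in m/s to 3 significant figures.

Δv ≈ 7660 m/s

Stage wet mass = m₀ − payload = 146,000 − 7,690 = 138,310 kg.
Stage dry mass = ε × stage wet mass = 0.109 × 138,310 = 15,075.8 kg.
Burnout mass m_f = stage dry + payload = 15,075.8 + 7,690 = 22,765.8 kg.
Δv = v_e · ln(146,000/22,765.8) = 4120.0 × ln(6.413) = 4120.0 × 1.8583 ≈ 7656 m/s.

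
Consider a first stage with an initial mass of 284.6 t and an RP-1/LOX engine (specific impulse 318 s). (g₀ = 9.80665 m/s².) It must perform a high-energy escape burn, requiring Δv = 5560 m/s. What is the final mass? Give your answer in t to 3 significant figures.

v_e = Isp · g₀ = 318 × 9.80665 = 3118.5 m/s.
m₀/m_f = exp(Δv / v_e) = exp(5560 / 3118.5) = exp(1.7829) = 5.9471.
m_f = m₀ / 5.9471 = 284.6 / 5.9471 = 47.8553 t.

final mass ≈ 47.9 t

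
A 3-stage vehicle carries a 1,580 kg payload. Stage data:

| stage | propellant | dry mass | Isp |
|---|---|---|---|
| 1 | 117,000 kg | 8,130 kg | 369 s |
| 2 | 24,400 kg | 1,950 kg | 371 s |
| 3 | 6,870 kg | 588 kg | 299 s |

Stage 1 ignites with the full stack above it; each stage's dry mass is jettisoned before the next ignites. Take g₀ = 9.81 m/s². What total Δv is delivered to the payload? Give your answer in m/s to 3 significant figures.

Ignition mass of stage 1 = 117,000+8,130 + 24,400+1,950 + 6,870+588 + 1,580 = 160,518 kg.
Stage 1: m₀ = 160,518 kg, m_f = 160,518 − 117,000 = 43,518 kg; Δv = 369×9.81×ln(3.689) = 3619.9×1.3052 ≈ 4725 m/s.
Stage 2: m₀ = 35,388 kg, m_f = 35,388 − 24,400 = 10,988 kg; Δv = 371×9.81×ln(3.221) = 3639.5×1.1696 ≈ 4257 m/s.
Stage 3: m₀ = 9,038 kg, m_f = 9,038 − 6,870 = 2,168 kg; Δv = 299×9.81×ln(4.169) = 2933.2×1.4276 ≈ 4188 m/s.
Total Δv = 4725 + 4257 + 4188 = 13170 m/s.

Δv ≈ 13200 m/s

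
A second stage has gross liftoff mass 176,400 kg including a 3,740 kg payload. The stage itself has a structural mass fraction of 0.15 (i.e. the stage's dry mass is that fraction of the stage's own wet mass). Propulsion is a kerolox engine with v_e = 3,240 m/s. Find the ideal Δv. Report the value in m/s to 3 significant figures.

Δv ≈ 5780 m/s

Stage wet mass = m₀ − payload = 176,400 − 3,740 = 172,660 kg.
Stage dry mass = ε × stage wet mass = 0.15 × 172,660 = 25,899 kg.
Burnout mass m_f = stage dry + payload = 25,899 + 3,740 = 29,639 kg.
By the Tsiolkovsky rocket equation, Δv = v_e · ln(176,400/29,639) = 3240.0 × ln(5.952) = 3240.0 × 1.7837 ≈ 5779 m/s.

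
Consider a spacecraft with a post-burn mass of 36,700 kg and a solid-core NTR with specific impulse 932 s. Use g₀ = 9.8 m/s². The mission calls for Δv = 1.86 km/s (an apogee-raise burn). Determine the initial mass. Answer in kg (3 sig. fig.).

v_e = Isp · g₀ = 932 × 9.8 = 9133.6 m/s.
From the ideal rocket equation, m₀/m_f = exp(Δv / v_e) = exp(1860 / 9133.6) = exp(0.2036) = 1.2259.
m₀ = m_f × 1.2259 = 36,700 × 1.2259 = 44,990.5 kg.

initial mass ≈ 45000 kg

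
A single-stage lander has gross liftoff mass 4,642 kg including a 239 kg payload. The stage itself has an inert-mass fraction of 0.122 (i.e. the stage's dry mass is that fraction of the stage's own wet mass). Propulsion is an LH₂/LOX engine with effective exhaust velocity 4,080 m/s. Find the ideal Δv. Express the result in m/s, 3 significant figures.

Δv ≈ 7300 m/s

Stage wet mass = m₀ − payload = 4,642 − 239 = 4,403 kg.
Stage dry mass = ε × stage wet mass = 0.122 × 4,403 = 537.166 kg.
Burnout mass m_f = stage dry + payload = 537.166 + 239 = 776.166 kg.
Δv = v_e · ln(4,642/776.166) = 4080.0 × ln(5.981) = 4080.0 × 1.7885 ≈ 7297 m/s.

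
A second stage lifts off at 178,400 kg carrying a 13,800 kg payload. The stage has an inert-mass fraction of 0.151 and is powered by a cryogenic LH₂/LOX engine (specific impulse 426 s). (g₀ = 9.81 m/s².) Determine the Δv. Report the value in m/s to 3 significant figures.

Stage wet mass = m₀ − payload = 178,400 − 13,800 = 164,600 kg.
Stage dry mass = ε × stage wet mass = 0.151 × 164,600 = 24,854.6 kg.
Burnout mass m_f = stage dry + payload = 24,854.6 + 13,800 = 38,654.6 kg.
v_e = Isp · g₀ = 426 × 9.81 = 4179.1 m/s.
Using Δv = v_e ln(m₀/m_f): Δv = v_e · ln(178,400/38,654.6) = 4179.1 × ln(4.615) = 4179.1 × 1.5294 ≈ 6391 m/s.

Δv ≈ 6390 m/s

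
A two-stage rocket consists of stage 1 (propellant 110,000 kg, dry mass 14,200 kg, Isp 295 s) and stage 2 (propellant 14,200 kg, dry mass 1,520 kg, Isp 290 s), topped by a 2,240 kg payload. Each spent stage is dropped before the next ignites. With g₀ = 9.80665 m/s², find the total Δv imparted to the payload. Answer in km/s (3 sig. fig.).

Δv ≈ 8.75 km/s

Ignition mass of stage 1 = 110,000+14,200 + 14,200+1,520 + 2,240 = 142,160 kg.
Stage 1: m₀ = 142,160 kg, m_f = 142,160 − 110,000 = 32,160 kg; Δv = 295×9.80665×ln(4.42) = 2893.0×1.4862 ≈ 4300 m/s.
Stage 2: m₀ = 17,960 kg, m_f = 17,960 − 14,200 = 3,760 kg; Δv = 290×9.80665×ln(4.777) = 2843.9×1.5637 ≈ 4447 m/s.
Total Δv = 4300 + 4447 = 8747 m/s.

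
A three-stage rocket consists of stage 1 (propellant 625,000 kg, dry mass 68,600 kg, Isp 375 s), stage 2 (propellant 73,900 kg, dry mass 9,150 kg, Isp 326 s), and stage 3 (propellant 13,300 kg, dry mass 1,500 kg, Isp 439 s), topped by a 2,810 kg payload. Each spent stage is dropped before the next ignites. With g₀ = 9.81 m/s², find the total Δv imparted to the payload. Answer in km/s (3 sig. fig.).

Δv ≈ 16.0 km/s

Ignition mass of stage 1 = 625,000+68,600 + 73,900+9,150 + 13,300+1,500 + 2,810 = 794,260 kg.
Stage 1: m₀ = 794,260 kg, m_f = 794,260 − 625,000 = 169,260 kg; Δv = 375×9.81×ln(4.693) = 3678.8×1.5460 ≈ 5687 m/s.
Stage 2: m₀ = 100,660 kg, m_f = 100,660 − 73,900 = 26,760 kg; Δv = 326×9.81×ln(3.762) = 3198.1×1.3248 ≈ 4237 m/s.
Stage 3: m₀ = 17,610 kg, m_f = 17,610 − 13,300 = 4,310 kg; Δv = 439×9.81×ln(4.086) = 4306.6×1.4075 ≈ 6062 m/s.
Total Δv = 5687 + 4237 + 6062 = 15986 m/s.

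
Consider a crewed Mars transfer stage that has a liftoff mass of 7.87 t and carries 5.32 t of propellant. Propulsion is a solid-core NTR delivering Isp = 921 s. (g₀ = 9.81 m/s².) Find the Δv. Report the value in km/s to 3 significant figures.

Δv ≈ 10.2 km/s

v_e = Isp · g₀ = 921 × 9.81 = 9035.0 m/s.
m_f = m₀ − m_prop = 7.87 − 5.32 = 2.55 t.
Δv = v_e · ln(m₀/m_f) = 9035.0 × ln(3.086) = 9035.0 × 1.1270 ≈ 10182.1 m/s.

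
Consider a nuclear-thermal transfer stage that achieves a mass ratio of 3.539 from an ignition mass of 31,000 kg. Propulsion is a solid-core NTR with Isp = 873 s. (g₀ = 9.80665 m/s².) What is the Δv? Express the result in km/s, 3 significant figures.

v_e = Isp · g₀ = 873 × 9.80665 = 8561.2 m/s.
Δv = v_e · ln(3.539) = 8561.2 × 1.2638 ≈ 10820.0 m/s.

Δv ≈ 10.8 km/s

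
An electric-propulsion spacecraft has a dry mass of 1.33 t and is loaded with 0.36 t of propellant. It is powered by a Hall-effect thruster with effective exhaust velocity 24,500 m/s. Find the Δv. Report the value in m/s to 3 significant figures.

m₀ = m_dry + m_prop = 1.33 + 0.36 = 1.69 t.
Using Δv = v_e ln(m₀/m_f): Δv = v_e · ln(m₀/m_f) = 24500.0 × ln(1.271) = 24500.0 × 0.2395 ≈ 5869.0 m/s.

Δv ≈ 5870 m/s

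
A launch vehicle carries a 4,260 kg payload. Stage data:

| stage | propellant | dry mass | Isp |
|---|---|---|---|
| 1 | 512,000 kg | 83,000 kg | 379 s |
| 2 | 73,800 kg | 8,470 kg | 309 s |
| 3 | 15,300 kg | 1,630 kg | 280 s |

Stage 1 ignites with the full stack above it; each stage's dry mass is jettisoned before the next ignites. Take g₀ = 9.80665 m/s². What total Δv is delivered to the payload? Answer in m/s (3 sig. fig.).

Δv ≈ 12200 m/s

Ignition mass of stage 1 = 512,000+83,000 + 73,800+8,470 + 15,300+1,630 + 4,260 = 698,460 kg.
Stage 1: m₀ = 698,460 kg, m_f = 698,460 − 512,000 = 186,460 kg; Δv = 379×9.80665×ln(3.746) = 3716.7×1.3207 ≈ 4909 m/s.
Stage 2: m₀ = 103,460 kg, m_f = 103,460 − 73,800 = 29,660 kg; Δv = 309×9.80665×ln(3.488) = 3030.3×1.2494 ≈ 3786 m/s.
Stage 3: m₀ = 21,190 kg, m_f = 21,190 − 15,300 = 5,890 kg; Δv = 280×9.80665×ln(3.598) = 2745.9×1.2803 ≈ 3515 m/s.
Total Δv = 4909 + 3786 + 3515 = 12210 m/s.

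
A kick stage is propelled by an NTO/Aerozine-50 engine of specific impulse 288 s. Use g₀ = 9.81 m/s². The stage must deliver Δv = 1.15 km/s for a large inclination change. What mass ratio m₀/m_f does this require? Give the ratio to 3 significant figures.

v_e = Isp · g₀ = 288 × 9.81 = 2825.3 m/s.
Using Δv = v_e ln(m₀/m_f): m₀/m_f = exp(Δv / v_e) = exp(1150 / 2825.3) = exp(0.4070) = 1.5024.

mass ratio ≈ 1.50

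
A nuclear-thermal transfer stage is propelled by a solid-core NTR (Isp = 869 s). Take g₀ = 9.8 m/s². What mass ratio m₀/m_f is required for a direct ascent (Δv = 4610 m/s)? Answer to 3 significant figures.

mass ratio ≈ 1.72

v_e = Isp · g₀ = 869 × 9.8 = 8516.2 m/s.
Rocket equation: m₀/m_f = exp(Δv / v_e) = exp(4610 / 8516.2) = exp(0.5413) = 1.7183.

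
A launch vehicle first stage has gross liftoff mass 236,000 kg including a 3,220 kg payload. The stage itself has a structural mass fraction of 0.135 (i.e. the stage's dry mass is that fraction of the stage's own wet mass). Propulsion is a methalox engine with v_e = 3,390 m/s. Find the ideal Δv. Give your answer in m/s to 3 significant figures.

Δv ≈ 6500 m/s

Stage wet mass = m₀ − payload = 236,000 − 3,220 = 232,780 kg.
Stage dry mass = ε × stage wet mass = 0.135 × 232,780 = 31,425.3 kg.
Burnout mass m_f = stage dry + payload = 31,425.3 + 3,220 = 34,645.3 kg.
Δv = v_e · ln(236,000/34,645.3) = 3390.0 × ln(6.812) = 3390.0 × 1.9187 ≈ 6504 m/s.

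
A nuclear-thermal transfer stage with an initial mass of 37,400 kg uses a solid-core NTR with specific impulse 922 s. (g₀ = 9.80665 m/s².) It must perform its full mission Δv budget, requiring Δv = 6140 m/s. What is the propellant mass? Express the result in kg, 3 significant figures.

propellant mass ≈ 18400 kg

v_e = Isp · g₀ = 922 × 9.80665 = 9041.7 m/s.
Rocket equation: m₀/m_f = exp(Δv / v_e) = exp(6140 / 9041.7) = exp(0.6791) = 1.9720.
m_f = 37,400 / 1.9720 = 18,965.5 kg, so propellant = m₀ − m_f = 37,400 − 18,965.5 = 18,434.5 kg.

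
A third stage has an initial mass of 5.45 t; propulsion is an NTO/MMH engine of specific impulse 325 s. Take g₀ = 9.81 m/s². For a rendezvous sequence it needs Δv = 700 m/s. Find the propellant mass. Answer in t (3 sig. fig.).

v_e = Isp · g₀ = 325 × 9.81 = 3188.2 m/s.
m₀/m_f = exp(Δv / v_e) = exp(700 / 3188.2) = exp(0.2196) = 1.2455.
m_f = 5.45 / 1.2455 = 4.37575 t, so propellant = m₀ − m_f = 5.45 − 4.37575 = 1.07425 t.

propellant mass ≈ 1.07 t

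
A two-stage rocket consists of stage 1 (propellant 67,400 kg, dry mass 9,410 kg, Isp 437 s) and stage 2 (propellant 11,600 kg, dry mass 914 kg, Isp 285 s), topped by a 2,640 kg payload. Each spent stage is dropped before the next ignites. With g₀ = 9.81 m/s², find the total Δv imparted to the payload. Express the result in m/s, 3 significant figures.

Δv ≈ 9710 m/s

Ignition mass of stage 1 = 67,400+9,410 + 11,600+914 + 2,640 = 91,964 kg.
Stage 1: m₀ = 91,964 kg, m_f = 91,964 − 67,400 = 24,564 kg; Δv = 437×9.81×ln(3.744) = 4287.0×1.3201 ≈ 5659 m/s.
Stage 2: m₀ = 15,154 kg, m_f = 15,154 − 11,600 = 3,554 kg; Δv = 285×9.81×ln(4.264) = 2795.9×1.4502 ≈ 4055 m/s.
Total Δv = 5659 + 4055 = 9714 m/s.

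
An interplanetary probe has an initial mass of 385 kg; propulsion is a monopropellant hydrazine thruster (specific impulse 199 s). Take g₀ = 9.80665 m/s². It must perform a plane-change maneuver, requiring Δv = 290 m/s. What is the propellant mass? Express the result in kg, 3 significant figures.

propellant mass ≈ 53.2 kg

v_e = Isp · g₀ = 199 × 9.80665 = 1951.5 m/s.
By the Tsiolkovsky rocket equation, m₀/m_f = exp(Δv / v_e) = exp(290 / 1951.5) = exp(0.1486) = 1.1602.
m_f = 385 / 1.1602 = 331.839 kg, so propellant = m₀ − m_f = 385 − 331.839 = 53.161 kg.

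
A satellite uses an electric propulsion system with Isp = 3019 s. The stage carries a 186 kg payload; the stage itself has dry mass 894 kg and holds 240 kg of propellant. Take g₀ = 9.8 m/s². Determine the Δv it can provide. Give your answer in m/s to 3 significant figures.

Δv ≈ 5940 m/s

v_e = Isp · g₀ = 3019 × 9.8 = 29586.2 m/s.
m₀ = payload + dry + propellant = 186 + 894 + 240 = 1,320 kg.
m_f = payload + dry = 186 + 894 = 1,080 kg.
Δv = v_e · ln(m₀/m_f) = 29586.2 × ln(1.222) = 29586.2 × 0.2007 ≈ 5937.1 m/s.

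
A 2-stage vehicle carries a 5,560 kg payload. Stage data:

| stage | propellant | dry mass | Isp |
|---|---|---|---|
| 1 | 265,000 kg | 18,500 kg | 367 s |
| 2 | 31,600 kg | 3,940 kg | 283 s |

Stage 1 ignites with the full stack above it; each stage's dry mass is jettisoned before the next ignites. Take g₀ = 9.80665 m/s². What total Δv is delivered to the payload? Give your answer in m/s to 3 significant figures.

Δv ≈ 10200 m/s

Ignition mass of stage 1 = 265,000+18,500 + 31,600+3,940 + 5,560 = 324,600 kg.
Stage 1: m₀ = 324,600 kg, m_f = 324,600 − 265,000 = 59,600 kg; Δv = 367×9.80665×ln(5.446) = 3599.0×1.6949 ≈ 6100 m/s.
Stage 2: m₀ = 41,100 kg, m_f = 41,100 − 31,600 = 9,500 kg; Δv = 283×9.80665×ln(4.326) = 2775.3×1.4647 ≈ 4065 m/s.
Total Δv = 6100 + 4065 = 10165 m/s.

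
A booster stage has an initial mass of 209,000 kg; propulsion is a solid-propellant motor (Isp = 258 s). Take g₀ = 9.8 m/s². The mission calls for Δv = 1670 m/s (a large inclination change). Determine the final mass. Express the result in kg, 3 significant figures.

final mass ≈ 108000 kg

v_e = Isp · g₀ = 258 × 9.8 = 2528.4 m/s.
By the Tsiolkovsky rocket equation, m₀/m_f = exp(Δv / v_e) = exp(1670 / 2528.4) = exp(0.6605) = 1.9358.
m_f = m₀ / 1.9358 = 209,000 / 1.9358 = 107,966 kg.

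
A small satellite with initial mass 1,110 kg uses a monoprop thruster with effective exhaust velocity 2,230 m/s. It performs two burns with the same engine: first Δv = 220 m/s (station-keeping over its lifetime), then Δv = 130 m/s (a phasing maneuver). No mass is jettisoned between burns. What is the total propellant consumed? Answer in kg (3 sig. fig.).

total propellant consumed ≈ 161 kg

After the first burn: m = 1110 × exp(−220/2230.0) = 1110 × 0.90606 = 1,005.73 kg.
After the second burn: m = 1,005.73 × exp(−130/2230.0) = 1,005.73 × 0.94337 = 948.776 kg.
Total propellant = m₀ − m_final = 1110 − 948.776 = 161.224 kg.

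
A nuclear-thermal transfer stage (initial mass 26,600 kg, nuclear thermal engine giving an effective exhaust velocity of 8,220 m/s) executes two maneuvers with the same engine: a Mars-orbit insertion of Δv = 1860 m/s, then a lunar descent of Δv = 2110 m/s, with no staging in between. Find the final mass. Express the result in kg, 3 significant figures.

After the first burn: m = 26600 × exp(−1860/8220.0) = 26600 × 0.79750 = 21,213.5 kg.
After the second burn: m = 21,213.5 × exp(−2110/8220.0) = 21,213.5 × 0.77361 = 16,411 kg.

final mass ≈ 16400 kg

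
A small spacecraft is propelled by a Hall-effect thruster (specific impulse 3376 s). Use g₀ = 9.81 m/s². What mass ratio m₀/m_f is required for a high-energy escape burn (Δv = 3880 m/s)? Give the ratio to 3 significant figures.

mass ratio ≈ 1.12

v_e = Isp · g₀ = 3376 × 9.81 = 33118.6 m/s.
m₀/m_f = exp(Δv / v_e) = exp(3880 / 33118.6) = exp(0.1172) = 1.1243.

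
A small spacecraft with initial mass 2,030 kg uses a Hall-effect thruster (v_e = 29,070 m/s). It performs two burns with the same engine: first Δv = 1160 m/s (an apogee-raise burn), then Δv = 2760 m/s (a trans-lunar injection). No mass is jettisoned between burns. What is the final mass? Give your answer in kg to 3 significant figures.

After the first burn: m = 2030 × exp(−1160/29070.0) = 2030 × 0.96088 = 1,950.59 kg.
After the second burn: m = 1,950.59 × exp(−2760/29070.0) = 1,950.59 × 0.90942 = 1,773.91 kg.

final mass ≈ 1770 kg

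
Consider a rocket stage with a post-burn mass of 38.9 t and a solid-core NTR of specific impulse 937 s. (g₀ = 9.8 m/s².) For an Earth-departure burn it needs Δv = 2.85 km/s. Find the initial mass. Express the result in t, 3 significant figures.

v_e = Isp · g₀ = 937 × 9.8 = 9182.6 m/s.
m₀/m_f = exp(Δv / v_e) = exp(2850 / 9182.6) = exp(0.3104) = 1.3639.
m₀ = m_f × 1.3639 = 38.9 × 1.3639 = 53.0557 t.

initial mass ≈ 53.1 t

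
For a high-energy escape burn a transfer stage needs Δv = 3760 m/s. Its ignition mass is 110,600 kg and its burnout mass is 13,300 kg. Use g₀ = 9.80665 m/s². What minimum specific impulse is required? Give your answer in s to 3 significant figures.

Isp ≈ 181 s

ln(m₀/m_f) = ln(110600/13300) = ln(8.316) = 2.1182.
v_e = Δv / ln(m₀/m_f) = 3760 / 2.1182 = 1775.1 m/s.
Isp = v_e / g₀ = 1775.1 / 9.80665 = 181.0 s.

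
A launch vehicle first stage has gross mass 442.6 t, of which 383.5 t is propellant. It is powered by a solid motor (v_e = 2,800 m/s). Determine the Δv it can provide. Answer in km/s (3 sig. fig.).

Δv ≈ 5.64 km/s

m_f = m₀ − m_prop = 442.6 − 383.5 = 59.1 t.
Δv = v_e · ln(m₀/m_f) = 2800.0 × ln(7.489) = 2800.0 × 2.0134 ≈ 5637.6 m/s.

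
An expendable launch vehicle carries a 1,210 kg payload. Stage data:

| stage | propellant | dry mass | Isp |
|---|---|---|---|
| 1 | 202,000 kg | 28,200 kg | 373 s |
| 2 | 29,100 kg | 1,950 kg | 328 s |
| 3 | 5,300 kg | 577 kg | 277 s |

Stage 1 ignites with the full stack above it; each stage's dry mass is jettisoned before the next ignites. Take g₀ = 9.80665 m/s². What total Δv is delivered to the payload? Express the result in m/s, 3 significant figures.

Δv ≈ 13500 m/s

Ignition mass of stage 1 = 202,000+28,200 + 29,100+1,950 + 5,300+577 + 1,210 = 268,337 kg.
Stage 1: m₀ = 268,337 kg, m_f = 268,337 − 202,000 = 66,337 kg; Δv = 373×9.80665×ln(4.045) = 3657.9×1.3975 ≈ 5112 m/s.
Stage 2: m₀ = 38,137 kg, m_f = 38,137 − 29,100 = 9,037 kg; Δv = 328×9.80665×ln(4.22) = 3216.6×1.4399 ≈ 4631 m/s.
Stage 3: m₀ = 7,087 kg, m_f = 7,087 − 5,300 = 1,787 kg; Δv = 277×9.80665×ln(3.966) = 2716.4×1.3777 ≈ 3743 m/s.
Total Δv = 5112 + 4631 + 3743 = 13486 m/s.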